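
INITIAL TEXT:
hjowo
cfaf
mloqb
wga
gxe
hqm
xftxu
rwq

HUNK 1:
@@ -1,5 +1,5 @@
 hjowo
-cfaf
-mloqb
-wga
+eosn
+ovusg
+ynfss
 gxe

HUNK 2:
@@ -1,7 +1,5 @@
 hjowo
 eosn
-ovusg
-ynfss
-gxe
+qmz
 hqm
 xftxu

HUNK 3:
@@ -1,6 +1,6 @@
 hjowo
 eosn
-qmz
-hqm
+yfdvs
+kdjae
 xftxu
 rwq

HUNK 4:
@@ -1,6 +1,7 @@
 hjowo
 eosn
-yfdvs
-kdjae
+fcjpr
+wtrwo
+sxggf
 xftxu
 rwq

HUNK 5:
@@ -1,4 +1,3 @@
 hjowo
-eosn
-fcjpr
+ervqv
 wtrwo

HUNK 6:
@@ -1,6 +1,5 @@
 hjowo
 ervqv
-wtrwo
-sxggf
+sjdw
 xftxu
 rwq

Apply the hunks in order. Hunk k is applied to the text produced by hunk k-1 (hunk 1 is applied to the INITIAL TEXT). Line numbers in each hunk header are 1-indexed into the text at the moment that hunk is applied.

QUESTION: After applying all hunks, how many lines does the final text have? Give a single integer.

Answer: 5

Derivation:
Hunk 1: at line 1 remove [cfaf,mloqb,wga] add [eosn,ovusg,ynfss] -> 8 lines: hjowo eosn ovusg ynfss gxe hqm xftxu rwq
Hunk 2: at line 1 remove [ovusg,ynfss,gxe] add [qmz] -> 6 lines: hjowo eosn qmz hqm xftxu rwq
Hunk 3: at line 1 remove [qmz,hqm] add [yfdvs,kdjae] -> 6 lines: hjowo eosn yfdvs kdjae xftxu rwq
Hunk 4: at line 1 remove [yfdvs,kdjae] add [fcjpr,wtrwo,sxggf] -> 7 lines: hjowo eosn fcjpr wtrwo sxggf xftxu rwq
Hunk 5: at line 1 remove [eosn,fcjpr] add [ervqv] -> 6 lines: hjowo ervqv wtrwo sxggf xftxu rwq
Hunk 6: at line 1 remove [wtrwo,sxggf] add [sjdw] -> 5 lines: hjowo ervqv sjdw xftxu rwq
Final line count: 5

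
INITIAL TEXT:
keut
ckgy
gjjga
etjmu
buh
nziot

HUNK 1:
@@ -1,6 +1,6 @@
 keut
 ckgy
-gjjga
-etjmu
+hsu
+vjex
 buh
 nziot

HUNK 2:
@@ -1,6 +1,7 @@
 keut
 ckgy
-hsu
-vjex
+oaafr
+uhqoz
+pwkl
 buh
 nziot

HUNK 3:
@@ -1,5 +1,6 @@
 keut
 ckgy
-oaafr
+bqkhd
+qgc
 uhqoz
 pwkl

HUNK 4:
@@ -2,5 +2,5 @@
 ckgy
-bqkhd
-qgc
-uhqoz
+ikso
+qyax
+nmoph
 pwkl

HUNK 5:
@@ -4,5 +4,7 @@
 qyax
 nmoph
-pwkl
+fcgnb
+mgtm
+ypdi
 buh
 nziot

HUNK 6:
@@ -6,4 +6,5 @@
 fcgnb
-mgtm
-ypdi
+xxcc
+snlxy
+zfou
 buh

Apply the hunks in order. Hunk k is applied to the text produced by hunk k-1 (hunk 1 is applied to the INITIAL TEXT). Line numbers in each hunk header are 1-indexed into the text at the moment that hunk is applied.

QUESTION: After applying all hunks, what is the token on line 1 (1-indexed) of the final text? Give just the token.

Hunk 1: at line 1 remove [gjjga,etjmu] add [hsu,vjex] -> 6 lines: keut ckgy hsu vjex buh nziot
Hunk 2: at line 1 remove [hsu,vjex] add [oaafr,uhqoz,pwkl] -> 7 lines: keut ckgy oaafr uhqoz pwkl buh nziot
Hunk 3: at line 1 remove [oaafr] add [bqkhd,qgc] -> 8 lines: keut ckgy bqkhd qgc uhqoz pwkl buh nziot
Hunk 4: at line 2 remove [bqkhd,qgc,uhqoz] add [ikso,qyax,nmoph] -> 8 lines: keut ckgy ikso qyax nmoph pwkl buh nziot
Hunk 5: at line 4 remove [pwkl] add [fcgnb,mgtm,ypdi] -> 10 lines: keut ckgy ikso qyax nmoph fcgnb mgtm ypdi buh nziot
Hunk 6: at line 6 remove [mgtm,ypdi] add [xxcc,snlxy,zfou] -> 11 lines: keut ckgy ikso qyax nmoph fcgnb xxcc snlxy zfou buh nziot
Final line 1: keut

Answer: keut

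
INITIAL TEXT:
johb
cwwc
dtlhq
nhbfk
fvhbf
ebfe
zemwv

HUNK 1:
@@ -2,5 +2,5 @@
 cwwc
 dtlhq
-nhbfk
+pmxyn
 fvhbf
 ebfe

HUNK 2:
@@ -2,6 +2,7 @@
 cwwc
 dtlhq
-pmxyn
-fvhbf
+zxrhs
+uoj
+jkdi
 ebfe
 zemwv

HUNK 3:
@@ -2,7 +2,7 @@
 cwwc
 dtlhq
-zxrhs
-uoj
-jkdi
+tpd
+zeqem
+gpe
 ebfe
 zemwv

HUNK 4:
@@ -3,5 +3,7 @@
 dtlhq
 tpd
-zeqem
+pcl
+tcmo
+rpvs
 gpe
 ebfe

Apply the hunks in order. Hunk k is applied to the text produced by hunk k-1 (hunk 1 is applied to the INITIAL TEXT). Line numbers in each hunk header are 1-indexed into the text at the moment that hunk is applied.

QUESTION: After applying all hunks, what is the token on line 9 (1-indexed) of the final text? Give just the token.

Answer: ebfe

Derivation:
Hunk 1: at line 2 remove [nhbfk] add [pmxyn] -> 7 lines: johb cwwc dtlhq pmxyn fvhbf ebfe zemwv
Hunk 2: at line 2 remove [pmxyn,fvhbf] add [zxrhs,uoj,jkdi] -> 8 lines: johb cwwc dtlhq zxrhs uoj jkdi ebfe zemwv
Hunk 3: at line 2 remove [zxrhs,uoj,jkdi] add [tpd,zeqem,gpe] -> 8 lines: johb cwwc dtlhq tpd zeqem gpe ebfe zemwv
Hunk 4: at line 3 remove [zeqem] add [pcl,tcmo,rpvs] -> 10 lines: johb cwwc dtlhq tpd pcl tcmo rpvs gpe ebfe zemwv
Final line 9: ebfe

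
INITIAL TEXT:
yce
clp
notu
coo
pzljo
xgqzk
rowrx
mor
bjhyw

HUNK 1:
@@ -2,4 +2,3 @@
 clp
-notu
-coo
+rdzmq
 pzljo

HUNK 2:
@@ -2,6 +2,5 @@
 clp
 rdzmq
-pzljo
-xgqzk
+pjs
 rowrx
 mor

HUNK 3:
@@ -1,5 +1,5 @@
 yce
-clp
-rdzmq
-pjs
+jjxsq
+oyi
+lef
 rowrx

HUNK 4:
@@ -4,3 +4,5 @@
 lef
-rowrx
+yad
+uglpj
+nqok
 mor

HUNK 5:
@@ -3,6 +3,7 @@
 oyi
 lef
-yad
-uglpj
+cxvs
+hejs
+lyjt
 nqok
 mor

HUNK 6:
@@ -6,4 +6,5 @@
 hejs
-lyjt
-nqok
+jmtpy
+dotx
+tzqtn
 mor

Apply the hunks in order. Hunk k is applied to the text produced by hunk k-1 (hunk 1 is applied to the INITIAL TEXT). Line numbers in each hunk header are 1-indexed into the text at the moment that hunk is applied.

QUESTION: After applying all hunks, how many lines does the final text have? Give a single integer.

Hunk 1: at line 2 remove [notu,coo] add [rdzmq] -> 8 lines: yce clp rdzmq pzljo xgqzk rowrx mor bjhyw
Hunk 2: at line 2 remove [pzljo,xgqzk] add [pjs] -> 7 lines: yce clp rdzmq pjs rowrx mor bjhyw
Hunk 3: at line 1 remove [clp,rdzmq,pjs] add [jjxsq,oyi,lef] -> 7 lines: yce jjxsq oyi lef rowrx mor bjhyw
Hunk 4: at line 4 remove [rowrx] add [yad,uglpj,nqok] -> 9 lines: yce jjxsq oyi lef yad uglpj nqok mor bjhyw
Hunk 5: at line 3 remove [yad,uglpj] add [cxvs,hejs,lyjt] -> 10 lines: yce jjxsq oyi lef cxvs hejs lyjt nqok mor bjhyw
Hunk 6: at line 6 remove [lyjt,nqok] add [jmtpy,dotx,tzqtn] -> 11 lines: yce jjxsq oyi lef cxvs hejs jmtpy dotx tzqtn mor bjhyw
Final line count: 11

Answer: 11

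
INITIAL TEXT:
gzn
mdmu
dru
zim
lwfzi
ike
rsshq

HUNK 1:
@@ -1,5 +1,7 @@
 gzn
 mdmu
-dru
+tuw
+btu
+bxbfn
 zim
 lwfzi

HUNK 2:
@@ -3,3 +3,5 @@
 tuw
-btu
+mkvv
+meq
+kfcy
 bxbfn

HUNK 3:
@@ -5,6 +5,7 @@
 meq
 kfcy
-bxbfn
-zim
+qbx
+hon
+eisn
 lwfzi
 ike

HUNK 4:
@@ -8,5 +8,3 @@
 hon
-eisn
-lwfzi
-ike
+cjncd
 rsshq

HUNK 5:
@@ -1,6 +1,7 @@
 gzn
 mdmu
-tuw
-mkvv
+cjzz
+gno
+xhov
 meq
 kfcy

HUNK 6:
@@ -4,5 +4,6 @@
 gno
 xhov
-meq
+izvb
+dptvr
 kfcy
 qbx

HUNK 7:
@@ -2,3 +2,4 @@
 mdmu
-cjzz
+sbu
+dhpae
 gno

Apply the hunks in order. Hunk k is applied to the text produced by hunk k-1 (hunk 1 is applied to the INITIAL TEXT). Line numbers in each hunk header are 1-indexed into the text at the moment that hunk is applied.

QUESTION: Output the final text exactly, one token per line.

Hunk 1: at line 1 remove [dru] add [tuw,btu,bxbfn] -> 9 lines: gzn mdmu tuw btu bxbfn zim lwfzi ike rsshq
Hunk 2: at line 3 remove [btu] add [mkvv,meq,kfcy] -> 11 lines: gzn mdmu tuw mkvv meq kfcy bxbfn zim lwfzi ike rsshq
Hunk 3: at line 5 remove [bxbfn,zim] add [qbx,hon,eisn] -> 12 lines: gzn mdmu tuw mkvv meq kfcy qbx hon eisn lwfzi ike rsshq
Hunk 4: at line 8 remove [eisn,lwfzi,ike] add [cjncd] -> 10 lines: gzn mdmu tuw mkvv meq kfcy qbx hon cjncd rsshq
Hunk 5: at line 1 remove [tuw,mkvv] add [cjzz,gno,xhov] -> 11 lines: gzn mdmu cjzz gno xhov meq kfcy qbx hon cjncd rsshq
Hunk 6: at line 4 remove [meq] add [izvb,dptvr] -> 12 lines: gzn mdmu cjzz gno xhov izvb dptvr kfcy qbx hon cjncd rsshq
Hunk 7: at line 2 remove [cjzz] add [sbu,dhpae] -> 13 lines: gzn mdmu sbu dhpae gno xhov izvb dptvr kfcy qbx hon cjncd rsshq

Answer: gzn
mdmu
sbu
dhpae
gno
xhov
izvb
dptvr
kfcy
qbx
hon
cjncd
rsshq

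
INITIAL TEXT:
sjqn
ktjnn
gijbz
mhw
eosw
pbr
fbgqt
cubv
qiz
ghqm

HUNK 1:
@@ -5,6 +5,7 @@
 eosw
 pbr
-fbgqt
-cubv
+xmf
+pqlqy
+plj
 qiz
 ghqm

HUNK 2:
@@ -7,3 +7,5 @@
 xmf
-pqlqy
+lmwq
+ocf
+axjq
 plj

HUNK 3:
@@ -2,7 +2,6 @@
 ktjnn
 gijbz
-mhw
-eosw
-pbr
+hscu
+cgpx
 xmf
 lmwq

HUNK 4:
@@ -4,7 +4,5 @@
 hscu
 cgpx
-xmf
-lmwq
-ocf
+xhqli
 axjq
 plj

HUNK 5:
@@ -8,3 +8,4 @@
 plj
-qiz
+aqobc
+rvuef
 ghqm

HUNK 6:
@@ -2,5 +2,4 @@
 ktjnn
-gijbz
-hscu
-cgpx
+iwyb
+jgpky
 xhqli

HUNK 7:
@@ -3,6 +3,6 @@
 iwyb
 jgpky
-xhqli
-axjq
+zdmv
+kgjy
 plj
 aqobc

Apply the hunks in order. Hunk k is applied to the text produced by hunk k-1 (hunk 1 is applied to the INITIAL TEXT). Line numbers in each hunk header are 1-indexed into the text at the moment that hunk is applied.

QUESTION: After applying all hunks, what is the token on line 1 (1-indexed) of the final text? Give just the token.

Hunk 1: at line 5 remove [fbgqt,cubv] add [xmf,pqlqy,plj] -> 11 lines: sjqn ktjnn gijbz mhw eosw pbr xmf pqlqy plj qiz ghqm
Hunk 2: at line 7 remove [pqlqy] add [lmwq,ocf,axjq] -> 13 lines: sjqn ktjnn gijbz mhw eosw pbr xmf lmwq ocf axjq plj qiz ghqm
Hunk 3: at line 2 remove [mhw,eosw,pbr] add [hscu,cgpx] -> 12 lines: sjqn ktjnn gijbz hscu cgpx xmf lmwq ocf axjq plj qiz ghqm
Hunk 4: at line 4 remove [xmf,lmwq,ocf] add [xhqli] -> 10 lines: sjqn ktjnn gijbz hscu cgpx xhqli axjq plj qiz ghqm
Hunk 5: at line 8 remove [qiz] add [aqobc,rvuef] -> 11 lines: sjqn ktjnn gijbz hscu cgpx xhqli axjq plj aqobc rvuef ghqm
Hunk 6: at line 2 remove [gijbz,hscu,cgpx] add [iwyb,jgpky] -> 10 lines: sjqn ktjnn iwyb jgpky xhqli axjq plj aqobc rvuef ghqm
Hunk 7: at line 3 remove [xhqli,axjq] add [zdmv,kgjy] -> 10 lines: sjqn ktjnn iwyb jgpky zdmv kgjy plj aqobc rvuef ghqm
Final line 1: sjqn

Answer: sjqn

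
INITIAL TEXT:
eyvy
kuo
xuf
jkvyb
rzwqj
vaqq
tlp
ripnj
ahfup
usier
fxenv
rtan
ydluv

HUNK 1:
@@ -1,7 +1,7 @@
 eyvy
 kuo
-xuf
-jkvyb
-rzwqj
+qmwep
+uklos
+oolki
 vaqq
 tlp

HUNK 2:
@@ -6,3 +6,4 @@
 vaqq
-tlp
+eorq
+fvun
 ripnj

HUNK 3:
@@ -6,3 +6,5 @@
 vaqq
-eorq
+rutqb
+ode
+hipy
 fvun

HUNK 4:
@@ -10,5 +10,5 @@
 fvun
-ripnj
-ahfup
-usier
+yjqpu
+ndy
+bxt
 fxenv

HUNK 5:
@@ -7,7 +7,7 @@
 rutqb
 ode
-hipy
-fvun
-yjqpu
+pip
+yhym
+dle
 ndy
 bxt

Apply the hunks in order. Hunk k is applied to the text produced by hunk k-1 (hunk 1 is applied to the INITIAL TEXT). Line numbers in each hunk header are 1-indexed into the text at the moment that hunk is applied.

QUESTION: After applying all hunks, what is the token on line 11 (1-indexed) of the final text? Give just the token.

Hunk 1: at line 1 remove [xuf,jkvyb,rzwqj] add [qmwep,uklos,oolki] -> 13 lines: eyvy kuo qmwep uklos oolki vaqq tlp ripnj ahfup usier fxenv rtan ydluv
Hunk 2: at line 6 remove [tlp] add [eorq,fvun] -> 14 lines: eyvy kuo qmwep uklos oolki vaqq eorq fvun ripnj ahfup usier fxenv rtan ydluv
Hunk 3: at line 6 remove [eorq] add [rutqb,ode,hipy] -> 16 lines: eyvy kuo qmwep uklos oolki vaqq rutqb ode hipy fvun ripnj ahfup usier fxenv rtan ydluv
Hunk 4: at line 10 remove [ripnj,ahfup,usier] add [yjqpu,ndy,bxt] -> 16 lines: eyvy kuo qmwep uklos oolki vaqq rutqb ode hipy fvun yjqpu ndy bxt fxenv rtan ydluv
Hunk 5: at line 7 remove [hipy,fvun,yjqpu] add [pip,yhym,dle] -> 16 lines: eyvy kuo qmwep uklos oolki vaqq rutqb ode pip yhym dle ndy bxt fxenv rtan ydluv
Final line 11: dle

Answer: dle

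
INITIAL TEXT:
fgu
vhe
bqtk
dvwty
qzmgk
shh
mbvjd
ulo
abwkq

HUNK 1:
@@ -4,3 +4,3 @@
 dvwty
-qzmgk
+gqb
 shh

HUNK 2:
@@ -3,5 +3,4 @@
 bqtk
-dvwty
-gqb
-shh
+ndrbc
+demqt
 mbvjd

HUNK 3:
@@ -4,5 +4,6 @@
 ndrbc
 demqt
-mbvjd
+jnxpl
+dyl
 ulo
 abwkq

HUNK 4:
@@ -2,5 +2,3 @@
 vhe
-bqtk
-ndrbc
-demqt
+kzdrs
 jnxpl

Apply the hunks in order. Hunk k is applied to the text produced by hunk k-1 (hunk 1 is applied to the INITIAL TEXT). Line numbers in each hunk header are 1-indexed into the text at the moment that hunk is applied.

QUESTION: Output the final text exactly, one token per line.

Hunk 1: at line 4 remove [qzmgk] add [gqb] -> 9 lines: fgu vhe bqtk dvwty gqb shh mbvjd ulo abwkq
Hunk 2: at line 3 remove [dvwty,gqb,shh] add [ndrbc,demqt] -> 8 lines: fgu vhe bqtk ndrbc demqt mbvjd ulo abwkq
Hunk 3: at line 4 remove [mbvjd] add [jnxpl,dyl] -> 9 lines: fgu vhe bqtk ndrbc demqt jnxpl dyl ulo abwkq
Hunk 4: at line 2 remove [bqtk,ndrbc,demqt] add [kzdrs] -> 7 lines: fgu vhe kzdrs jnxpl dyl ulo abwkq

Answer: fgu
vhe
kzdrs
jnxpl
dyl
ulo
abwkq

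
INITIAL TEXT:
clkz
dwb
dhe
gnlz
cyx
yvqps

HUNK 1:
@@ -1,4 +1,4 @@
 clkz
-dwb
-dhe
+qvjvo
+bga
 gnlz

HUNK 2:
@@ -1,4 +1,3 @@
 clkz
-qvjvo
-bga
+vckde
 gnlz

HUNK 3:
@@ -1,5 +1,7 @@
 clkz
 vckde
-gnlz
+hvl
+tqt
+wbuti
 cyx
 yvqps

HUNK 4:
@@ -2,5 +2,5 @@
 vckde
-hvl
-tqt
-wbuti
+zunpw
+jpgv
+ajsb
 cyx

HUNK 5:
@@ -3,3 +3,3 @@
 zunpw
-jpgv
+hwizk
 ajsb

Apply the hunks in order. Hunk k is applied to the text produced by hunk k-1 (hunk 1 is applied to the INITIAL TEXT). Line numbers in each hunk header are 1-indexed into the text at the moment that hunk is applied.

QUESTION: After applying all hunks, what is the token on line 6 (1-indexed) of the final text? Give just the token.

Answer: cyx

Derivation:
Hunk 1: at line 1 remove [dwb,dhe] add [qvjvo,bga] -> 6 lines: clkz qvjvo bga gnlz cyx yvqps
Hunk 2: at line 1 remove [qvjvo,bga] add [vckde] -> 5 lines: clkz vckde gnlz cyx yvqps
Hunk 3: at line 1 remove [gnlz] add [hvl,tqt,wbuti] -> 7 lines: clkz vckde hvl tqt wbuti cyx yvqps
Hunk 4: at line 2 remove [hvl,tqt,wbuti] add [zunpw,jpgv,ajsb] -> 7 lines: clkz vckde zunpw jpgv ajsb cyx yvqps
Hunk 5: at line 3 remove [jpgv] add [hwizk] -> 7 lines: clkz vckde zunpw hwizk ajsb cyx yvqps
Final line 6: cyx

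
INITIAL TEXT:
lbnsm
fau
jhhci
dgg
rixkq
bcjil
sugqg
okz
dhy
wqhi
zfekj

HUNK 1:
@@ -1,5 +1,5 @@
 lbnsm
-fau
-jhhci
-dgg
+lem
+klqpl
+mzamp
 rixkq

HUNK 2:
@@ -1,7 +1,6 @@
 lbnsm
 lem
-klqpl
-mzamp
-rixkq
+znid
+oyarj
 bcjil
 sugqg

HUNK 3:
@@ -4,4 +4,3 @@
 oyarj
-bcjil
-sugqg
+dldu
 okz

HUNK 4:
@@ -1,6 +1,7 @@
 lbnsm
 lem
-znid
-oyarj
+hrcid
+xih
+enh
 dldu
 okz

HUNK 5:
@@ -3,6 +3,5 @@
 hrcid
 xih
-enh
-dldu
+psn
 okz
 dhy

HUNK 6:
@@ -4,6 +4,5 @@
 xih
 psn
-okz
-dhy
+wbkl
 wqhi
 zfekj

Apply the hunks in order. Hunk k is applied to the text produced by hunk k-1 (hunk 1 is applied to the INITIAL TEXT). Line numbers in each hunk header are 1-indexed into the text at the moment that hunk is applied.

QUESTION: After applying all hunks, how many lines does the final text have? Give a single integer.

Hunk 1: at line 1 remove [fau,jhhci,dgg] add [lem,klqpl,mzamp] -> 11 lines: lbnsm lem klqpl mzamp rixkq bcjil sugqg okz dhy wqhi zfekj
Hunk 2: at line 1 remove [klqpl,mzamp,rixkq] add [znid,oyarj] -> 10 lines: lbnsm lem znid oyarj bcjil sugqg okz dhy wqhi zfekj
Hunk 3: at line 4 remove [bcjil,sugqg] add [dldu] -> 9 lines: lbnsm lem znid oyarj dldu okz dhy wqhi zfekj
Hunk 4: at line 1 remove [znid,oyarj] add [hrcid,xih,enh] -> 10 lines: lbnsm lem hrcid xih enh dldu okz dhy wqhi zfekj
Hunk 5: at line 3 remove [enh,dldu] add [psn] -> 9 lines: lbnsm lem hrcid xih psn okz dhy wqhi zfekj
Hunk 6: at line 4 remove [okz,dhy] add [wbkl] -> 8 lines: lbnsm lem hrcid xih psn wbkl wqhi zfekj
Final line count: 8

Answer: 8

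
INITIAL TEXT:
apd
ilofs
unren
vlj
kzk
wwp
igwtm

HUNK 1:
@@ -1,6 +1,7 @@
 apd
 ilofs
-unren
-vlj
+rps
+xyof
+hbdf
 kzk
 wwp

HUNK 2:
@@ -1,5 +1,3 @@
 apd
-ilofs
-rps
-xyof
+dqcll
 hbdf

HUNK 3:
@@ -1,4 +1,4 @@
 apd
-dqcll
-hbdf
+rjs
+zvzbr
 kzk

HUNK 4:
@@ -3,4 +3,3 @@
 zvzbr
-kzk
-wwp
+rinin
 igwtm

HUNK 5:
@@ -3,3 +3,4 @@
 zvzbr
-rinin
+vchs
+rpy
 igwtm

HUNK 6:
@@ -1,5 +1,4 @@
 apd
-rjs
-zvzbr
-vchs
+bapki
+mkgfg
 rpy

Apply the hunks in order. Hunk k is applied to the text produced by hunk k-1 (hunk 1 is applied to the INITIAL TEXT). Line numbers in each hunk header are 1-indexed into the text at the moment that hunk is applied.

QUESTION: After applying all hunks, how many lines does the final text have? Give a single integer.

Answer: 5

Derivation:
Hunk 1: at line 1 remove [unren,vlj] add [rps,xyof,hbdf] -> 8 lines: apd ilofs rps xyof hbdf kzk wwp igwtm
Hunk 2: at line 1 remove [ilofs,rps,xyof] add [dqcll] -> 6 lines: apd dqcll hbdf kzk wwp igwtm
Hunk 3: at line 1 remove [dqcll,hbdf] add [rjs,zvzbr] -> 6 lines: apd rjs zvzbr kzk wwp igwtm
Hunk 4: at line 3 remove [kzk,wwp] add [rinin] -> 5 lines: apd rjs zvzbr rinin igwtm
Hunk 5: at line 3 remove [rinin] add [vchs,rpy] -> 6 lines: apd rjs zvzbr vchs rpy igwtm
Hunk 6: at line 1 remove [rjs,zvzbr,vchs] add [bapki,mkgfg] -> 5 lines: apd bapki mkgfg rpy igwtm
Final line count: 5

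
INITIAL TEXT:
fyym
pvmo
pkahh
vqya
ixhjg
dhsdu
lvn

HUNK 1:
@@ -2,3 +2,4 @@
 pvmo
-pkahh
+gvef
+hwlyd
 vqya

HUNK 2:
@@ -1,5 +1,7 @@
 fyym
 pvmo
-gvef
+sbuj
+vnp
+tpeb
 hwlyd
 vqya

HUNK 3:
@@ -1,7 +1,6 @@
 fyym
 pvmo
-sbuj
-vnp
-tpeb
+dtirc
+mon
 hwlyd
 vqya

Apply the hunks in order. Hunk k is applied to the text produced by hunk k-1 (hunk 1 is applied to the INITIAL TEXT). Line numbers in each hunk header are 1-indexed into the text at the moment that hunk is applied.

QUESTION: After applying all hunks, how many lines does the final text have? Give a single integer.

Hunk 1: at line 2 remove [pkahh] add [gvef,hwlyd] -> 8 lines: fyym pvmo gvef hwlyd vqya ixhjg dhsdu lvn
Hunk 2: at line 1 remove [gvef] add [sbuj,vnp,tpeb] -> 10 lines: fyym pvmo sbuj vnp tpeb hwlyd vqya ixhjg dhsdu lvn
Hunk 3: at line 1 remove [sbuj,vnp,tpeb] add [dtirc,mon] -> 9 lines: fyym pvmo dtirc mon hwlyd vqya ixhjg dhsdu lvn
Final line count: 9

Answer: 9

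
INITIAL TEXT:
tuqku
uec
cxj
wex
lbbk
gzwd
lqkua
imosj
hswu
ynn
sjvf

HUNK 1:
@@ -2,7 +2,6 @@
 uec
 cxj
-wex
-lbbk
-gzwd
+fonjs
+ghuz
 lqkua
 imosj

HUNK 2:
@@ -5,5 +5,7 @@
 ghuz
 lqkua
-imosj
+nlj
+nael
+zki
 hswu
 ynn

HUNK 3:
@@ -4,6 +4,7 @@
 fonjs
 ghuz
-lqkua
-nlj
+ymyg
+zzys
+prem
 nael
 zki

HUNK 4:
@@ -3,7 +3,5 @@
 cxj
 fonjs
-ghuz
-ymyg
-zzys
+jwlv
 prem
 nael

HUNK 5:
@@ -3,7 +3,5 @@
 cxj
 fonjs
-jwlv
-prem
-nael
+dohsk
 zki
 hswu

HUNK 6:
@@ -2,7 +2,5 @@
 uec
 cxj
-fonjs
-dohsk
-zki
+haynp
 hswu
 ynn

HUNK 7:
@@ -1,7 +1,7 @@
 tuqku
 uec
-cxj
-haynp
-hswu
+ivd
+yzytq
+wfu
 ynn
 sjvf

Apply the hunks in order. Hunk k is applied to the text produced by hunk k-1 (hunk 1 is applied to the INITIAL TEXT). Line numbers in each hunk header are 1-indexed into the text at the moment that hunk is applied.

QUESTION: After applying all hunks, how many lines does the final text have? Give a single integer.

Answer: 7

Derivation:
Hunk 1: at line 2 remove [wex,lbbk,gzwd] add [fonjs,ghuz] -> 10 lines: tuqku uec cxj fonjs ghuz lqkua imosj hswu ynn sjvf
Hunk 2: at line 5 remove [imosj] add [nlj,nael,zki] -> 12 lines: tuqku uec cxj fonjs ghuz lqkua nlj nael zki hswu ynn sjvf
Hunk 3: at line 4 remove [lqkua,nlj] add [ymyg,zzys,prem] -> 13 lines: tuqku uec cxj fonjs ghuz ymyg zzys prem nael zki hswu ynn sjvf
Hunk 4: at line 3 remove [ghuz,ymyg,zzys] add [jwlv] -> 11 lines: tuqku uec cxj fonjs jwlv prem nael zki hswu ynn sjvf
Hunk 5: at line 3 remove [jwlv,prem,nael] add [dohsk] -> 9 lines: tuqku uec cxj fonjs dohsk zki hswu ynn sjvf
Hunk 6: at line 2 remove [fonjs,dohsk,zki] add [haynp] -> 7 lines: tuqku uec cxj haynp hswu ynn sjvf
Hunk 7: at line 1 remove [cxj,haynp,hswu] add [ivd,yzytq,wfu] -> 7 lines: tuqku uec ivd yzytq wfu ynn sjvf
Final line count: 7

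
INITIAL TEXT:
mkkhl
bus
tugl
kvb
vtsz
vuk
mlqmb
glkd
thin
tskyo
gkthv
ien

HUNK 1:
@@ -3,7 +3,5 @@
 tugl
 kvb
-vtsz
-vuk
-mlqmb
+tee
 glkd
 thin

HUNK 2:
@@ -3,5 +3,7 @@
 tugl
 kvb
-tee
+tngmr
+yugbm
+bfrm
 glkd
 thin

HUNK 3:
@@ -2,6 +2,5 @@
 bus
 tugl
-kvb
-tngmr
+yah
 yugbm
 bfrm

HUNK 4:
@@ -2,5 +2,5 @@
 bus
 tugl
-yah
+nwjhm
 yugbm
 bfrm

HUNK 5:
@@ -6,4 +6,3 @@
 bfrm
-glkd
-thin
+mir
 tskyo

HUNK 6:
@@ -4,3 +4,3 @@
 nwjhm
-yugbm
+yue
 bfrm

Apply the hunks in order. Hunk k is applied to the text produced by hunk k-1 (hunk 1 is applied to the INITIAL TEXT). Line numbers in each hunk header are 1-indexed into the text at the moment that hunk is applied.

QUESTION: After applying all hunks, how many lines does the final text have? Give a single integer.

Hunk 1: at line 3 remove [vtsz,vuk,mlqmb] add [tee] -> 10 lines: mkkhl bus tugl kvb tee glkd thin tskyo gkthv ien
Hunk 2: at line 3 remove [tee] add [tngmr,yugbm,bfrm] -> 12 lines: mkkhl bus tugl kvb tngmr yugbm bfrm glkd thin tskyo gkthv ien
Hunk 3: at line 2 remove [kvb,tngmr] add [yah] -> 11 lines: mkkhl bus tugl yah yugbm bfrm glkd thin tskyo gkthv ien
Hunk 4: at line 2 remove [yah] add [nwjhm] -> 11 lines: mkkhl bus tugl nwjhm yugbm bfrm glkd thin tskyo gkthv ien
Hunk 5: at line 6 remove [glkd,thin] add [mir] -> 10 lines: mkkhl bus tugl nwjhm yugbm bfrm mir tskyo gkthv ien
Hunk 6: at line 4 remove [yugbm] add [yue] -> 10 lines: mkkhl bus tugl nwjhm yue bfrm mir tskyo gkthv ien
Final line count: 10

Answer: 10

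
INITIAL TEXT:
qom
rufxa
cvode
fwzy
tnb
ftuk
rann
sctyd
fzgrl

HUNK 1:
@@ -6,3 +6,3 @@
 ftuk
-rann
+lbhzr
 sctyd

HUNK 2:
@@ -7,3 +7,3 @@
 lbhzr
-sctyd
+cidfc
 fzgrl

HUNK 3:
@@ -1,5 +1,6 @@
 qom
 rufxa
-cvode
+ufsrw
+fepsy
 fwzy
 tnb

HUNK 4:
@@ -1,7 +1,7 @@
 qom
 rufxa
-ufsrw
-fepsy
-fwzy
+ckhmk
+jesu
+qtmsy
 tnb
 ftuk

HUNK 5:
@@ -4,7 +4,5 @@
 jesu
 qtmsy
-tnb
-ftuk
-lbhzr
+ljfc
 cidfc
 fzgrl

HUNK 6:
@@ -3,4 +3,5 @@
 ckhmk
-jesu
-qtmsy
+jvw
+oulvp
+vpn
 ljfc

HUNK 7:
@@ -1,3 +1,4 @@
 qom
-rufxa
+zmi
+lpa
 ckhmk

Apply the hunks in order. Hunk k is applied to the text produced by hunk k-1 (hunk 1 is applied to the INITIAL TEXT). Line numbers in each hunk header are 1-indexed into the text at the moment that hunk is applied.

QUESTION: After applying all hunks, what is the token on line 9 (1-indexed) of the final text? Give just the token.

Hunk 1: at line 6 remove [rann] add [lbhzr] -> 9 lines: qom rufxa cvode fwzy tnb ftuk lbhzr sctyd fzgrl
Hunk 2: at line 7 remove [sctyd] add [cidfc] -> 9 lines: qom rufxa cvode fwzy tnb ftuk lbhzr cidfc fzgrl
Hunk 3: at line 1 remove [cvode] add [ufsrw,fepsy] -> 10 lines: qom rufxa ufsrw fepsy fwzy tnb ftuk lbhzr cidfc fzgrl
Hunk 4: at line 1 remove [ufsrw,fepsy,fwzy] add [ckhmk,jesu,qtmsy] -> 10 lines: qom rufxa ckhmk jesu qtmsy tnb ftuk lbhzr cidfc fzgrl
Hunk 5: at line 4 remove [tnb,ftuk,lbhzr] add [ljfc] -> 8 lines: qom rufxa ckhmk jesu qtmsy ljfc cidfc fzgrl
Hunk 6: at line 3 remove [jesu,qtmsy] add [jvw,oulvp,vpn] -> 9 lines: qom rufxa ckhmk jvw oulvp vpn ljfc cidfc fzgrl
Hunk 7: at line 1 remove [rufxa] add [zmi,lpa] -> 10 lines: qom zmi lpa ckhmk jvw oulvp vpn ljfc cidfc fzgrl
Final line 9: cidfc

Answer: cidfc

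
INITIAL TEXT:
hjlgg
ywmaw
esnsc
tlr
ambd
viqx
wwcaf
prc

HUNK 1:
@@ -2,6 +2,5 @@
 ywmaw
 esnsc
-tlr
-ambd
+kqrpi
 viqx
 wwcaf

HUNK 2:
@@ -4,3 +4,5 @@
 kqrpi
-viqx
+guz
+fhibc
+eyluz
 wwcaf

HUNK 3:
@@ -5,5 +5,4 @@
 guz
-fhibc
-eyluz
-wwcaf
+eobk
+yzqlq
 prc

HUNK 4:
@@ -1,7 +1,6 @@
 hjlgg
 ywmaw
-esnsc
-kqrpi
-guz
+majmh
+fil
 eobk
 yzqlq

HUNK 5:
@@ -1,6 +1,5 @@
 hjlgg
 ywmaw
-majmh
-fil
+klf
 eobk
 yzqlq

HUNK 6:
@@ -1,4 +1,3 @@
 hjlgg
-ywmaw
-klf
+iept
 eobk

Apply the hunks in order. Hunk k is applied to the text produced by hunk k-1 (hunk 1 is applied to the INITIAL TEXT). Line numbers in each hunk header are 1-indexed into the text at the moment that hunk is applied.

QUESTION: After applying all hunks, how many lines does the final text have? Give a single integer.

Hunk 1: at line 2 remove [tlr,ambd] add [kqrpi] -> 7 lines: hjlgg ywmaw esnsc kqrpi viqx wwcaf prc
Hunk 2: at line 4 remove [viqx] add [guz,fhibc,eyluz] -> 9 lines: hjlgg ywmaw esnsc kqrpi guz fhibc eyluz wwcaf prc
Hunk 3: at line 5 remove [fhibc,eyluz,wwcaf] add [eobk,yzqlq] -> 8 lines: hjlgg ywmaw esnsc kqrpi guz eobk yzqlq prc
Hunk 4: at line 1 remove [esnsc,kqrpi,guz] add [majmh,fil] -> 7 lines: hjlgg ywmaw majmh fil eobk yzqlq prc
Hunk 5: at line 1 remove [majmh,fil] add [klf] -> 6 lines: hjlgg ywmaw klf eobk yzqlq prc
Hunk 6: at line 1 remove [ywmaw,klf] add [iept] -> 5 lines: hjlgg iept eobk yzqlq prc
Final line count: 5

Answer: 5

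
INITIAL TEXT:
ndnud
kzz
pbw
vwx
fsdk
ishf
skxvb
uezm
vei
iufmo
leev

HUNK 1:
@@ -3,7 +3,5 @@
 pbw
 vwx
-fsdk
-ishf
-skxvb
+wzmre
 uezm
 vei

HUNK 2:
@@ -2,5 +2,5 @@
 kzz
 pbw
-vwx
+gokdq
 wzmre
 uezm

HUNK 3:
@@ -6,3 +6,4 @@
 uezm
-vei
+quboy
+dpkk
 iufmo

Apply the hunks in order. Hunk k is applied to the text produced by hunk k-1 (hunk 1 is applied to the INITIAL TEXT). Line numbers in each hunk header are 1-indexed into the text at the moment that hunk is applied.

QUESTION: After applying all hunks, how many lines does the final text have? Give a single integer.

Answer: 10

Derivation:
Hunk 1: at line 3 remove [fsdk,ishf,skxvb] add [wzmre] -> 9 lines: ndnud kzz pbw vwx wzmre uezm vei iufmo leev
Hunk 2: at line 2 remove [vwx] add [gokdq] -> 9 lines: ndnud kzz pbw gokdq wzmre uezm vei iufmo leev
Hunk 3: at line 6 remove [vei] add [quboy,dpkk] -> 10 lines: ndnud kzz pbw gokdq wzmre uezm quboy dpkk iufmo leev
Final line count: 10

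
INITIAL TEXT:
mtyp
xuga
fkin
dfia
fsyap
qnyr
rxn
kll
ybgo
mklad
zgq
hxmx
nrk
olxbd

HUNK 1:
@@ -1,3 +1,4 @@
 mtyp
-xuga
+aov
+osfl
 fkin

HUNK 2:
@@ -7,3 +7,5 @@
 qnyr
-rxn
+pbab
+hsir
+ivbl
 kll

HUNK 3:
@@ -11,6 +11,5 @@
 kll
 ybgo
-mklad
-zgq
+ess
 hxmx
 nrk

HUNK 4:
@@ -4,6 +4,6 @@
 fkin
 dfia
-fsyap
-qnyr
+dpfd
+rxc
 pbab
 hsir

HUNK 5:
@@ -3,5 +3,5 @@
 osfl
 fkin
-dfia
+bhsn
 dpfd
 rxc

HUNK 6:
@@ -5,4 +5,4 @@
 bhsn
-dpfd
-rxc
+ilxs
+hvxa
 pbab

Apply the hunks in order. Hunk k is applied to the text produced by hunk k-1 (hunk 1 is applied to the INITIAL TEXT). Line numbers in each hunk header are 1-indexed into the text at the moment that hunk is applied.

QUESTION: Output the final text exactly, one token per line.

Hunk 1: at line 1 remove [xuga] add [aov,osfl] -> 15 lines: mtyp aov osfl fkin dfia fsyap qnyr rxn kll ybgo mklad zgq hxmx nrk olxbd
Hunk 2: at line 7 remove [rxn] add [pbab,hsir,ivbl] -> 17 lines: mtyp aov osfl fkin dfia fsyap qnyr pbab hsir ivbl kll ybgo mklad zgq hxmx nrk olxbd
Hunk 3: at line 11 remove [mklad,zgq] add [ess] -> 16 lines: mtyp aov osfl fkin dfia fsyap qnyr pbab hsir ivbl kll ybgo ess hxmx nrk olxbd
Hunk 4: at line 4 remove [fsyap,qnyr] add [dpfd,rxc] -> 16 lines: mtyp aov osfl fkin dfia dpfd rxc pbab hsir ivbl kll ybgo ess hxmx nrk olxbd
Hunk 5: at line 3 remove [dfia] add [bhsn] -> 16 lines: mtyp aov osfl fkin bhsn dpfd rxc pbab hsir ivbl kll ybgo ess hxmx nrk olxbd
Hunk 6: at line 5 remove [dpfd,rxc] add [ilxs,hvxa] -> 16 lines: mtyp aov osfl fkin bhsn ilxs hvxa pbab hsir ivbl kll ybgo ess hxmx nrk olxbd

Answer: mtyp
aov
osfl
fkin
bhsn
ilxs
hvxa
pbab
hsir
ivbl
kll
ybgo
ess
hxmx
nrk
olxbd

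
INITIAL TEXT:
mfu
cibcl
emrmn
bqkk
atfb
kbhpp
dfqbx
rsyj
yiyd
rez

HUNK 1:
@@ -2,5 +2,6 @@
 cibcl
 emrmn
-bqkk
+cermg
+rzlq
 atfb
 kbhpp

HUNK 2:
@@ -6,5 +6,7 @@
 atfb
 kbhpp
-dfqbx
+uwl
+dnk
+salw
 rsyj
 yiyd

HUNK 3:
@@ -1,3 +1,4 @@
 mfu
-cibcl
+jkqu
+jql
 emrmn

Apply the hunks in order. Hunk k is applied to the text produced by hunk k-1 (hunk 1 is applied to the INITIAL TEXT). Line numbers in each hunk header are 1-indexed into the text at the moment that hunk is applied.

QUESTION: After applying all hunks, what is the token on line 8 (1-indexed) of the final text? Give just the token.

Hunk 1: at line 2 remove [bqkk] add [cermg,rzlq] -> 11 lines: mfu cibcl emrmn cermg rzlq atfb kbhpp dfqbx rsyj yiyd rez
Hunk 2: at line 6 remove [dfqbx] add [uwl,dnk,salw] -> 13 lines: mfu cibcl emrmn cermg rzlq atfb kbhpp uwl dnk salw rsyj yiyd rez
Hunk 3: at line 1 remove [cibcl] add [jkqu,jql] -> 14 lines: mfu jkqu jql emrmn cermg rzlq atfb kbhpp uwl dnk salw rsyj yiyd rez
Final line 8: kbhpp

Answer: kbhpp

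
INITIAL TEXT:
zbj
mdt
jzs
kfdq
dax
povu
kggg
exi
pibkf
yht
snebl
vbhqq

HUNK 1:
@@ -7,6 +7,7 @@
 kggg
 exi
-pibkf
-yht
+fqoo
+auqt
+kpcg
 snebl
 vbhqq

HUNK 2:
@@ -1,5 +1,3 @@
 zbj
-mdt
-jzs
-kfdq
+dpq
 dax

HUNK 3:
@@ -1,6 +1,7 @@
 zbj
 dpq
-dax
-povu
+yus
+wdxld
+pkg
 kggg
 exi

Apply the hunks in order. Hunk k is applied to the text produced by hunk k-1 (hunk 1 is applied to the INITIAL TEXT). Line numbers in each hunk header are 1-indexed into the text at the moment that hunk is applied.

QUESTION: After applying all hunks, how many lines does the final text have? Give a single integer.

Hunk 1: at line 7 remove [pibkf,yht] add [fqoo,auqt,kpcg] -> 13 lines: zbj mdt jzs kfdq dax povu kggg exi fqoo auqt kpcg snebl vbhqq
Hunk 2: at line 1 remove [mdt,jzs,kfdq] add [dpq] -> 11 lines: zbj dpq dax povu kggg exi fqoo auqt kpcg snebl vbhqq
Hunk 3: at line 1 remove [dax,povu] add [yus,wdxld,pkg] -> 12 lines: zbj dpq yus wdxld pkg kggg exi fqoo auqt kpcg snebl vbhqq
Final line count: 12

Answer: 12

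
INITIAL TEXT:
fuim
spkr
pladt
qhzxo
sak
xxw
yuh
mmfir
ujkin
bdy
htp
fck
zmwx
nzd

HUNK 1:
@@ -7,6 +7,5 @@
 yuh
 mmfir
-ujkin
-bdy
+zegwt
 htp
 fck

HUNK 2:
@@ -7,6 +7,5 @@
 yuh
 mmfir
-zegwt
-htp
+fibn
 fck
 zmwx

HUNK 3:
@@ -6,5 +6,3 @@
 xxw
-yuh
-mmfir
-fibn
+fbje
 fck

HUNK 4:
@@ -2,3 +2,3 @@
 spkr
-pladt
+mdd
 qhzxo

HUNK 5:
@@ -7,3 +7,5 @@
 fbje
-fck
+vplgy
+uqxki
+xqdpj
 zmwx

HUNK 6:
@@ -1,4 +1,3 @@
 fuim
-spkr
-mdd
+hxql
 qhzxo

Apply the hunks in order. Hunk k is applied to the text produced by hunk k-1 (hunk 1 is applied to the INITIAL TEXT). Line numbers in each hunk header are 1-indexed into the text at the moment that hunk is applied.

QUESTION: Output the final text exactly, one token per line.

Answer: fuim
hxql
qhzxo
sak
xxw
fbje
vplgy
uqxki
xqdpj
zmwx
nzd

Derivation:
Hunk 1: at line 7 remove [ujkin,bdy] add [zegwt] -> 13 lines: fuim spkr pladt qhzxo sak xxw yuh mmfir zegwt htp fck zmwx nzd
Hunk 2: at line 7 remove [zegwt,htp] add [fibn] -> 12 lines: fuim spkr pladt qhzxo sak xxw yuh mmfir fibn fck zmwx nzd
Hunk 3: at line 6 remove [yuh,mmfir,fibn] add [fbje] -> 10 lines: fuim spkr pladt qhzxo sak xxw fbje fck zmwx nzd
Hunk 4: at line 2 remove [pladt] add [mdd] -> 10 lines: fuim spkr mdd qhzxo sak xxw fbje fck zmwx nzd
Hunk 5: at line 7 remove [fck] add [vplgy,uqxki,xqdpj] -> 12 lines: fuim spkr mdd qhzxo sak xxw fbje vplgy uqxki xqdpj zmwx nzd
Hunk 6: at line 1 remove [spkr,mdd] add [hxql] -> 11 lines: fuim hxql qhzxo sak xxw fbje vplgy uqxki xqdpj zmwx nzd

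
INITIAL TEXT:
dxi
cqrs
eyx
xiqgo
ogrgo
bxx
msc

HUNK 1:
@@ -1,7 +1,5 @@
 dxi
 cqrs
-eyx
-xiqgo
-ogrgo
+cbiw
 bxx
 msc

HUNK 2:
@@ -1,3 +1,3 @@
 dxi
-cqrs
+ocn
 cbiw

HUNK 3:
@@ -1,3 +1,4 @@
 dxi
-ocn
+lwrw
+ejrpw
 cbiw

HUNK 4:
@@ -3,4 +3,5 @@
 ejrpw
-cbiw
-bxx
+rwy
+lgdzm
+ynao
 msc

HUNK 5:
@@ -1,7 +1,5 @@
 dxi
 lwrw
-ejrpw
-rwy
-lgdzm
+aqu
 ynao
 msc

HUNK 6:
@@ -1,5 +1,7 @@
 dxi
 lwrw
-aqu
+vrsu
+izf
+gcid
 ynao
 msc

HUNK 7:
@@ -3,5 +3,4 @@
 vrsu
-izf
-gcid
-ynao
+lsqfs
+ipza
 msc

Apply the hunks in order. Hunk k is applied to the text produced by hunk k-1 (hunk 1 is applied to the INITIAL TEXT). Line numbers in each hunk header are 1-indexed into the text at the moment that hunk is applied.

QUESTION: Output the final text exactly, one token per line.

Hunk 1: at line 1 remove [eyx,xiqgo,ogrgo] add [cbiw] -> 5 lines: dxi cqrs cbiw bxx msc
Hunk 2: at line 1 remove [cqrs] add [ocn] -> 5 lines: dxi ocn cbiw bxx msc
Hunk 3: at line 1 remove [ocn] add [lwrw,ejrpw] -> 6 lines: dxi lwrw ejrpw cbiw bxx msc
Hunk 4: at line 3 remove [cbiw,bxx] add [rwy,lgdzm,ynao] -> 7 lines: dxi lwrw ejrpw rwy lgdzm ynao msc
Hunk 5: at line 1 remove [ejrpw,rwy,lgdzm] add [aqu] -> 5 lines: dxi lwrw aqu ynao msc
Hunk 6: at line 1 remove [aqu] add [vrsu,izf,gcid] -> 7 lines: dxi lwrw vrsu izf gcid ynao msc
Hunk 7: at line 3 remove [izf,gcid,ynao] add [lsqfs,ipza] -> 6 lines: dxi lwrw vrsu lsqfs ipza msc

Answer: dxi
lwrw
vrsu
lsqfs
ipza
msc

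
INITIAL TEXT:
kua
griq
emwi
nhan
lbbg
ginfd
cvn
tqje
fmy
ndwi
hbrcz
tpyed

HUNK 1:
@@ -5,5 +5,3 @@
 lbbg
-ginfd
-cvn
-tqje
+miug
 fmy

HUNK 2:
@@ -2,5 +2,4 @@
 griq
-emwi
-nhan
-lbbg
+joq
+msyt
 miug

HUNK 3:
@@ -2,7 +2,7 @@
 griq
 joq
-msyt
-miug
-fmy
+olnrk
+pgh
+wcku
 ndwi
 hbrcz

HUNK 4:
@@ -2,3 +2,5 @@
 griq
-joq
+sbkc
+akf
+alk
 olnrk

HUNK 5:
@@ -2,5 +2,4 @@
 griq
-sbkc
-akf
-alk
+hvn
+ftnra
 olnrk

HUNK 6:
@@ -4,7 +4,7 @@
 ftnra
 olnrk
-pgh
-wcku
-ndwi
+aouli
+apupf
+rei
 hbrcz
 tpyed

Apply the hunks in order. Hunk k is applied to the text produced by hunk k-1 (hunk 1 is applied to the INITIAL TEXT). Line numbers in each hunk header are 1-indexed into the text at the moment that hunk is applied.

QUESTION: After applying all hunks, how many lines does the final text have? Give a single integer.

Hunk 1: at line 5 remove [ginfd,cvn,tqje] add [miug] -> 10 lines: kua griq emwi nhan lbbg miug fmy ndwi hbrcz tpyed
Hunk 2: at line 2 remove [emwi,nhan,lbbg] add [joq,msyt] -> 9 lines: kua griq joq msyt miug fmy ndwi hbrcz tpyed
Hunk 3: at line 2 remove [msyt,miug,fmy] add [olnrk,pgh,wcku] -> 9 lines: kua griq joq olnrk pgh wcku ndwi hbrcz tpyed
Hunk 4: at line 2 remove [joq] add [sbkc,akf,alk] -> 11 lines: kua griq sbkc akf alk olnrk pgh wcku ndwi hbrcz tpyed
Hunk 5: at line 2 remove [sbkc,akf,alk] add [hvn,ftnra] -> 10 lines: kua griq hvn ftnra olnrk pgh wcku ndwi hbrcz tpyed
Hunk 6: at line 4 remove [pgh,wcku,ndwi] add [aouli,apupf,rei] -> 10 lines: kua griq hvn ftnra olnrk aouli apupf rei hbrcz tpyed
Final line count: 10

Answer: 10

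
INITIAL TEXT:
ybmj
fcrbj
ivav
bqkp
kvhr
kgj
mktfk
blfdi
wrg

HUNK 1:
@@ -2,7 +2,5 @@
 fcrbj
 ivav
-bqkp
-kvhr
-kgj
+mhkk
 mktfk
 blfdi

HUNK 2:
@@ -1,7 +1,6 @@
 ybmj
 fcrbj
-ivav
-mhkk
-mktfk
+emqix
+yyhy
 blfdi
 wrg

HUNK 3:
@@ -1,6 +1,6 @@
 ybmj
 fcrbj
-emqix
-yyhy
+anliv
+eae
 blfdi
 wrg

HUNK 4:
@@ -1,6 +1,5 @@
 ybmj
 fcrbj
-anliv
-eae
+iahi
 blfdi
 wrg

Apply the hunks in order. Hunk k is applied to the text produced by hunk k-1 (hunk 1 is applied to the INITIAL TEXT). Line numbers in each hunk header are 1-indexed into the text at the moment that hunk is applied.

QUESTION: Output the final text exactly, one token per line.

Answer: ybmj
fcrbj
iahi
blfdi
wrg

Derivation:
Hunk 1: at line 2 remove [bqkp,kvhr,kgj] add [mhkk] -> 7 lines: ybmj fcrbj ivav mhkk mktfk blfdi wrg
Hunk 2: at line 1 remove [ivav,mhkk,mktfk] add [emqix,yyhy] -> 6 lines: ybmj fcrbj emqix yyhy blfdi wrg
Hunk 3: at line 1 remove [emqix,yyhy] add [anliv,eae] -> 6 lines: ybmj fcrbj anliv eae blfdi wrg
Hunk 4: at line 1 remove [anliv,eae] add [iahi] -> 5 lines: ybmj fcrbj iahi blfdi wrg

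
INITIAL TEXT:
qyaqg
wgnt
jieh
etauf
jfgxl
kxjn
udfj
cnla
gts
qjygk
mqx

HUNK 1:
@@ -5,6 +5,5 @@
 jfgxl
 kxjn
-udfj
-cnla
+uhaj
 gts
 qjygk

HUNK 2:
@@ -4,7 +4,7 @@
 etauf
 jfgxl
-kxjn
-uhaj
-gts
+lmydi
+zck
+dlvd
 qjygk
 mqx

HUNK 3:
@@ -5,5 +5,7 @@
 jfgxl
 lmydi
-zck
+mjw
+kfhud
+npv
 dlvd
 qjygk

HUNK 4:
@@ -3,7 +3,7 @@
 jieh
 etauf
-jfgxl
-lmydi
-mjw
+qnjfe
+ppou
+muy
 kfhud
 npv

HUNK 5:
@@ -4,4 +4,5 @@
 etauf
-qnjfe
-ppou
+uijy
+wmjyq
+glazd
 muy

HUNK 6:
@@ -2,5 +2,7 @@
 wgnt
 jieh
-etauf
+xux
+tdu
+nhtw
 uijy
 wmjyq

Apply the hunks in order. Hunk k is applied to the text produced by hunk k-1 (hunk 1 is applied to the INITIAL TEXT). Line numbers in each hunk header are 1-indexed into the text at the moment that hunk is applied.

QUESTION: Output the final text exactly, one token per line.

Hunk 1: at line 5 remove [udfj,cnla] add [uhaj] -> 10 lines: qyaqg wgnt jieh etauf jfgxl kxjn uhaj gts qjygk mqx
Hunk 2: at line 4 remove [kxjn,uhaj,gts] add [lmydi,zck,dlvd] -> 10 lines: qyaqg wgnt jieh etauf jfgxl lmydi zck dlvd qjygk mqx
Hunk 3: at line 5 remove [zck] add [mjw,kfhud,npv] -> 12 lines: qyaqg wgnt jieh etauf jfgxl lmydi mjw kfhud npv dlvd qjygk mqx
Hunk 4: at line 3 remove [jfgxl,lmydi,mjw] add [qnjfe,ppou,muy] -> 12 lines: qyaqg wgnt jieh etauf qnjfe ppou muy kfhud npv dlvd qjygk mqx
Hunk 5: at line 4 remove [qnjfe,ppou] add [uijy,wmjyq,glazd] -> 13 lines: qyaqg wgnt jieh etauf uijy wmjyq glazd muy kfhud npv dlvd qjygk mqx
Hunk 6: at line 2 remove [etauf] add [xux,tdu,nhtw] -> 15 lines: qyaqg wgnt jieh xux tdu nhtw uijy wmjyq glazd muy kfhud npv dlvd qjygk mqx

Answer: qyaqg
wgnt
jieh
xux
tdu
nhtw
uijy
wmjyq
glazd
muy
kfhud
npv
dlvd
qjygk
mqx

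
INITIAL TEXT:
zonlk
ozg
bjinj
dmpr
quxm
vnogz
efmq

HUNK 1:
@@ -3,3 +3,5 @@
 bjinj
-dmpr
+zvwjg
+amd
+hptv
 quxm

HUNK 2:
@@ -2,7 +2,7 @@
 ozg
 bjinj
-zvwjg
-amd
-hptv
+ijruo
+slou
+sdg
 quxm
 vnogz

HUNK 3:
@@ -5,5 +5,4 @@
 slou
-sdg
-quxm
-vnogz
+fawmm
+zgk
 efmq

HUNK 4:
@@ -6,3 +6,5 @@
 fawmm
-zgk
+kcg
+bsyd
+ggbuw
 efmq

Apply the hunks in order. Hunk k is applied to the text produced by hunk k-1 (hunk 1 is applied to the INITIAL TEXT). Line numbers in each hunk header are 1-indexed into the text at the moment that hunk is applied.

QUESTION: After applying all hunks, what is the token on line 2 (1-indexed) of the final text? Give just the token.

Hunk 1: at line 3 remove [dmpr] add [zvwjg,amd,hptv] -> 9 lines: zonlk ozg bjinj zvwjg amd hptv quxm vnogz efmq
Hunk 2: at line 2 remove [zvwjg,amd,hptv] add [ijruo,slou,sdg] -> 9 lines: zonlk ozg bjinj ijruo slou sdg quxm vnogz efmq
Hunk 3: at line 5 remove [sdg,quxm,vnogz] add [fawmm,zgk] -> 8 lines: zonlk ozg bjinj ijruo slou fawmm zgk efmq
Hunk 4: at line 6 remove [zgk] add [kcg,bsyd,ggbuw] -> 10 lines: zonlk ozg bjinj ijruo slou fawmm kcg bsyd ggbuw efmq
Final line 2: ozg

Answer: ozg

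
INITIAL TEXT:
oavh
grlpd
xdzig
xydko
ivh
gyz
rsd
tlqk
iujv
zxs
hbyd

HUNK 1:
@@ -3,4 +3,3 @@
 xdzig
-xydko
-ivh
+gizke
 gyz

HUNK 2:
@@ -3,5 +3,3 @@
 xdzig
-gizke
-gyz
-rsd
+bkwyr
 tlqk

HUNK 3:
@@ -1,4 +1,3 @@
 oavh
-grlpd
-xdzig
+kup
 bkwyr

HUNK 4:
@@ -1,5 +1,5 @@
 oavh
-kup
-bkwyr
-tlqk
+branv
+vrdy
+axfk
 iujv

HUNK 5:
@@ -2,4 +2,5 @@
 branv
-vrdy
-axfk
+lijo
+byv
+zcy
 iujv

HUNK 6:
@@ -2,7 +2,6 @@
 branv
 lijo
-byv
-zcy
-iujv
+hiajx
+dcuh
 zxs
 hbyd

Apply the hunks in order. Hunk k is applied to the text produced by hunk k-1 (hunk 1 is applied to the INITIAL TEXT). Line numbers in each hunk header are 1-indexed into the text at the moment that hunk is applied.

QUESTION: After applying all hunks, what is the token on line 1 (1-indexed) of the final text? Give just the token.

Answer: oavh

Derivation:
Hunk 1: at line 3 remove [xydko,ivh] add [gizke] -> 10 lines: oavh grlpd xdzig gizke gyz rsd tlqk iujv zxs hbyd
Hunk 2: at line 3 remove [gizke,gyz,rsd] add [bkwyr] -> 8 lines: oavh grlpd xdzig bkwyr tlqk iujv zxs hbyd
Hunk 3: at line 1 remove [grlpd,xdzig] add [kup] -> 7 lines: oavh kup bkwyr tlqk iujv zxs hbyd
Hunk 4: at line 1 remove [kup,bkwyr,tlqk] add [branv,vrdy,axfk] -> 7 lines: oavh branv vrdy axfk iujv zxs hbyd
Hunk 5: at line 2 remove [vrdy,axfk] add [lijo,byv,zcy] -> 8 lines: oavh branv lijo byv zcy iujv zxs hbyd
Hunk 6: at line 2 remove [byv,zcy,iujv] add [hiajx,dcuh] -> 7 lines: oavh branv lijo hiajx dcuh zxs hbyd
Final line 1: oavh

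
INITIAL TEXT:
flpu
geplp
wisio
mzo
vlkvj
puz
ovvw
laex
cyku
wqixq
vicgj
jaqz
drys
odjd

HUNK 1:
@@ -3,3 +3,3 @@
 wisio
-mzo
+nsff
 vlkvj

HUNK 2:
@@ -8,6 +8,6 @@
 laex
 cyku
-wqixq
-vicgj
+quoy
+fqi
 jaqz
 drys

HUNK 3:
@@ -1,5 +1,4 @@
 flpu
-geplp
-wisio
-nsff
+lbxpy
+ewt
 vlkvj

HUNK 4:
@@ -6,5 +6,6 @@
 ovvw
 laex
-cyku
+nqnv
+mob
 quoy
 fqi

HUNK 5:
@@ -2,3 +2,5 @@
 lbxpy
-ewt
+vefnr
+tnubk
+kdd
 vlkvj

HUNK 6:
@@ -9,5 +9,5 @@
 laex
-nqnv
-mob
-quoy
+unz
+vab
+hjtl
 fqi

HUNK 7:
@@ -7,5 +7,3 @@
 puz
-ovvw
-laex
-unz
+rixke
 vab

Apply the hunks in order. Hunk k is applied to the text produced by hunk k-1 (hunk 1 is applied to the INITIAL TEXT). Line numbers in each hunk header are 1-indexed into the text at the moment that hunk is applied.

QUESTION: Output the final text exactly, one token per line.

Hunk 1: at line 3 remove [mzo] add [nsff] -> 14 lines: flpu geplp wisio nsff vlkvj puz ovvw laex cyku wqixq vicgj jaqz drys odjd
Hunk 2: at line 8 remove [wqixq,vicgj] add [quoy,fqi] -> 14 lines: flpu geplp wisio nsff vlkvj puz ovvw laex cyku quoy fqi jaqz drys odjd
Hunk 3: at line 1 remove [geplp,wisio,nsff] add [lbxpy,ewt] -> 13 lines: flpu lbxpy ewt vlkvj puz ovvw laex cyku quoy fqi jaqz drys odjd
Hunk 4: at line 6 remove [cyku] add [nqnv,mob] -> 14 lines: flpu lbxpy ewt vlkvj puz ovvw laex nqnv mob quoy fqi jaqz drys odjd
Hunk 5: at line 2 remove [ewt] add [vefnr,tnubk,kdd] -> 16 lines: flpu lbxpy vefnr tnubk kdd vlkvj puz ovvw laex nqnv mob quoy fqi jaqz drys odjd
Hunk 6: at line 9 remove [nqnv,mob,quoy] add [unz,vab,hjtl] -> 16 lines: flpu lbxpy vefnr tnubk kdd vlkvj puz ovvw laex unz vab hjtl fqi jaqz drys odjd
Hunk 7: at line 7 remove [ovvw,laex,unz] add [rixke] -> 14 lines: flpu lbxpy vefnr tnubk kdd vlkvj puz rixke vab hjtl fqi jaqz drys odjd

Answer: flpu
lbxpy
vefnr
tnubk
kdd
vlkvj
puz
rixke
vab
hjtl
fqi
jaqz
drys
odjd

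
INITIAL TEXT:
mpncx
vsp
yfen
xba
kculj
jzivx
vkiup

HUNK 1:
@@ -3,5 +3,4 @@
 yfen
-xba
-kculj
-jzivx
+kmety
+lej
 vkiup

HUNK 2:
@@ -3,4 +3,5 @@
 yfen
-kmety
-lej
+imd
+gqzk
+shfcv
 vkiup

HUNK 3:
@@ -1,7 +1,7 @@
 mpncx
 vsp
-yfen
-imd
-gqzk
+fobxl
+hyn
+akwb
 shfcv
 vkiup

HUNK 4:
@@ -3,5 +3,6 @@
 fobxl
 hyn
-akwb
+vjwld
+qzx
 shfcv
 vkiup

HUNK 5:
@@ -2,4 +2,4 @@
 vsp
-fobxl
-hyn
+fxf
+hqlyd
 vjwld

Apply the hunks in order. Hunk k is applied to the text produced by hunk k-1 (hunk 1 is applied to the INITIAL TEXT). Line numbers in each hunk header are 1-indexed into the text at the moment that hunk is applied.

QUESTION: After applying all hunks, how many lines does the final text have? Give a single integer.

Answer: 8

Derivation:
Hunk 1: at line 3 remove [xba,kculj,jzivx] add [kmety,lej] -> 6 lines: mpncx vsp yfen kmety lej vkiup
Hunk 2: at line 3 remove [kmety,lej] add [imd,gqzk,shfcv] -> 7 lines: mpncx vsp yfen imd gqzk shfcv vkiup
Hunk 3: at line 1 remove [yfen,imd,gqzk] add [fobxl,hyn,akwb] -> 7 lines: mpncx vsp fobxl hyn akwb shfcv vkiup
Hunk 4: at line 3 remove [akwb] add [vjwld,qzx] -> 8 lines: mpncx vsp fobxl hyn vjwld qzx shfcv vkiup
Hunk 5: at line 2 remove [fobxl,hyn] add [fxf,hqlyd] -> 8 lines: mpncx vsp fxf hqlyd vjwld qzx shfcv vkiup
Final line count: 8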